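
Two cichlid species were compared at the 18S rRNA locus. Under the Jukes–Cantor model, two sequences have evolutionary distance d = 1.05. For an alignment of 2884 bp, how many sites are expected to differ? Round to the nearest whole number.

1630

Invert JC69: p = (3/4)(1 − e^(−4d/3)) = 0.75 × (1 − e^(-1.4)) = 0.75 × (1 − 0.246597) = 0.565052.
Expected differing sites = pL ≈ 0.565052 × 2884 = 1629.609968 ≈ 1630.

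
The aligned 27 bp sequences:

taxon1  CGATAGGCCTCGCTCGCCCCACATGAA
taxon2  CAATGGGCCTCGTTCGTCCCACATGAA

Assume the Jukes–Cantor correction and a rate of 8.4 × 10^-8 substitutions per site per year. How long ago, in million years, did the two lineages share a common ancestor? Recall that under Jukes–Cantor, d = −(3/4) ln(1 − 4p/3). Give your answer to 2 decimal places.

The sequences differ at 4 of 27 sites (2, 5, 13, 17), so p = 4/27 ≈ 0.148148.
d = −(3/4) ln(1 − 4p/3) = −0.75 ln(1 − 0.197531) = −0.75 ln(0.802469)
  = −0.75 × (-0.220062) = 0.165047 substitutions/site.
Under a molecular clock d = 2μt, so t = d/(2μ) = 0.165047 / (2 × 8.4 × 10^-8) = 0.98 million years.

0.98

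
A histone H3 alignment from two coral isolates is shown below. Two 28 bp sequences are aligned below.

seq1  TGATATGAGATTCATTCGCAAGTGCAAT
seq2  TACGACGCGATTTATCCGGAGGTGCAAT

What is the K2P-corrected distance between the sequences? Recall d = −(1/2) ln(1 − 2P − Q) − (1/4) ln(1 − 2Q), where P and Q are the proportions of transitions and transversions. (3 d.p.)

0.431

Of 28 sites, 5 differences are transitions and 4 are transversions, so P = 5/28 ≈ 0.178571 and Q = 4/28 ≈ 0.142857.
Under the Kimura two-parameter model, d = −½ ln(1 − 2P − Q) − ¼ ln(1 − 2Q).
1 − 2P − Q = 0.500001, giving −½ ln(0.500001) = 0.346573.
1 − 2Q = 0.714286, giving −¼ ln(0.714286) = 0.084118.
d = 0.346573 + 0.084118 = 0.430691.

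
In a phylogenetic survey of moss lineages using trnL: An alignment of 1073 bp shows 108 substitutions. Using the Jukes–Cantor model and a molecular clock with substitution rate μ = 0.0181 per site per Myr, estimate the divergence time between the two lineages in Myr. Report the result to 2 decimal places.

2.99

p = 108/1073 ≈ 0.100652.
d = −(3/4) ln(1 − 4p/3) = −0.75 ln(1 − 0.134203) = −0.75 ln(0.865797)
  = −0.75 × (-0.144105) = 0.108079 substitutions/site.
Under a molecular clock d = 2μt, so t = d/(2μ) = 0.108079 / (2 × 0.0181) = 2.99 Myr.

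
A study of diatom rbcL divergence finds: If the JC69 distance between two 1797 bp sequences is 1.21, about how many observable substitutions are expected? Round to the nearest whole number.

1079

Invert JC69: p = (3/4)(1 − e^(−4d/3)) = 0.75 × (1 − e^(-1.613333)) = 0.75 × (1 − 0.199222) = 0.600584.
Expected differing sites = pL ≈ 0.600584 × 1797 = 1079.249448 ≈ 1079.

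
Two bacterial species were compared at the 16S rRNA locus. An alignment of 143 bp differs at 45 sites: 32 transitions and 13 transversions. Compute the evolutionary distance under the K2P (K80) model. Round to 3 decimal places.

0.437

P = 32/143 ≈ 0.223776 and Q = 13/143 ≈ 0.090909.
Under the Kimura two-parameter model, d = −½ ln(1 − 2P − Q) − ¼ ln(1 − 2Q).
1 − 2P − Q = 0.461539, giving −½ ln(0.461539) = 0.386594.
1 − 2Q = 0.818182, giving −¼ ln(0.818182) = 0.050168.
d = 0.386594 + 0.050168 = 0.436762.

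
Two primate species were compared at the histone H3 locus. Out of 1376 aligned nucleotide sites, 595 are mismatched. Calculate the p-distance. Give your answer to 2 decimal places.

0.43

p = 595/1376 = 0.432412… ≈ 0.43 (to 2 d.p.).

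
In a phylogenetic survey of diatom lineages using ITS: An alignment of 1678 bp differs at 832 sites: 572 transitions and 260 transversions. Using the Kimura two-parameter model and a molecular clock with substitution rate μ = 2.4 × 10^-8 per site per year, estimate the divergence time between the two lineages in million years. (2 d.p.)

20.81

P = 572/1678 ≈ 0.340882 and Q = 260/1678 ≈ 0.154946.
Under the Kimura two-parameter model, d = −½ ln(1 − 2P − Q) − ¼ ln(1 − 2Q).
1 − 2P − Q = 0.16329, giving −½ ln(0.16329) = 0.906114.
1 − 2Q = 0.690108, giving −¼ ln(0.690108) = 0.092727.
d = 0.906114 + 0.092727 = 0.998841.
Under a molecular clock d = 2μt, so t = d/(2μ) = 0.998841 / (2 × 2.4 × 10^-8) = 20.81 million years.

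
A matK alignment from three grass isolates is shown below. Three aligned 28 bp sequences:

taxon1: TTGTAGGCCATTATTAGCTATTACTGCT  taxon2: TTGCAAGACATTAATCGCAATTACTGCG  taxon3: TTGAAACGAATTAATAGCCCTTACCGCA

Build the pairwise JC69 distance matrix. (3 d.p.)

taxon1–taxon2: 7/28 sites differ → p = 0.25, d = −0.75 ln(1 − 0.333333) = 0.304098 ≈ 0.304.
taxon1–taxon3: 10/28 sites differ → p ≈ 0.357143, d = −0.75 ln(1 − 0.476191) = 0.484971 ≈ 0.485.
taxon2–taxon3: 9/28 sites differ → p ≈ 0.321429, d = −0.75 ln(1 − 0.428572) = 0.419713 ≈ 0.420.

d(taxon1,taxon2) = 0.304, d(taxon1,taxon3) = 0.485, d(taxon2,taxon3) = 0.420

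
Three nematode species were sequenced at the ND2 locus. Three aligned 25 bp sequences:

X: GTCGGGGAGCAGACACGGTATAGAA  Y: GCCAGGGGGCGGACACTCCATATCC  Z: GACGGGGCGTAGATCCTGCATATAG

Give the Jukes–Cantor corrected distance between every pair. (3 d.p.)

d(X,Y) = 0.572, d(X,Z) = 0.490, d(Y,Z) = 0.572

X–Y: 10/25 sites differ → p = 0.4, d = −0.75 ln(1 − 0.533333) = 0.571605 ≈ 0.572.
X–Z: 9/25 sites differ → p = 0.36, d = −0.75 ln(1 − 0.48) = 0.490445 ≈ 0.490.
Y–Z: 10/25 sites differ → p = 0.4, d = −0.75 ln(1 − 0.533333) = 0.571605 ≈ 0.572.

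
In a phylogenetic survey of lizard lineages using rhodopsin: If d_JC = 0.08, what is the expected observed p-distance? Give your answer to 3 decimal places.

p = (3/4)(1 − e^(−4d/3)) = 0.75 × (1 − e^(-0.106667)) = 0.75 × (1 − 0.898825) = 0.075881.

0.076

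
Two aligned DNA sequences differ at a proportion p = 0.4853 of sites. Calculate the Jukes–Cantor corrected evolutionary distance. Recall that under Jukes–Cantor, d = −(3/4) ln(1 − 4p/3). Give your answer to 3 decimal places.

0.781

d = −(3/4) ln(1 − 4p/3) = −0.75 ln(1 − 0.647067) = −0.75 ln(0.352933)
  = −0.75 × (-1.041477) = 0.781108 substitutions/site.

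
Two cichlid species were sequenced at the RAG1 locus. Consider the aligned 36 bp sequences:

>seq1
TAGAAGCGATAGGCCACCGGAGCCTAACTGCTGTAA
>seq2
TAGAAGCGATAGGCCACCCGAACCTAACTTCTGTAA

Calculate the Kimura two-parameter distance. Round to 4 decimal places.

0.0883

Of 36 sites, 1 differences are transitions and 2 are transversions, so P = 1/36 ≈ 0.027778 and Q = 2/36 ≈ 0.055556.
Under the Kimura two-parameter model, d = −½ ln(1 − 2P − Q) − ¼ ln(1 − 2Q).
1 − 2P − Q = 0.888888, giving −½ ln(0.888888) = 0.058892.
1 − 2Q = 0.888888, giving −¼ ln(0.888888) = 0.029446.
d = 0.058892 + 0.029446 = 0.088338.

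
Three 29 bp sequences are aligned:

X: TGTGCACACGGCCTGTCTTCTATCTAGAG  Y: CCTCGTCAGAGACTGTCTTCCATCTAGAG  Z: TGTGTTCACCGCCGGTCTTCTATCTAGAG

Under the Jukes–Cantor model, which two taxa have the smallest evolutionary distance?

X and Z

X–Y: 9/29 differ, p = 0.310, d = 0.401.
X–Z: 4/29 differ, p = 0.138, d = 0.152.
Y–Z: 9/29 differ, p = 0.310, d = 0.401.
The smallest distance is between X and Z.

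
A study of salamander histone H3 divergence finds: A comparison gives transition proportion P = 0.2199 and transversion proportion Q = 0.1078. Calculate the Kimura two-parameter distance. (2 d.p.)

Under the Kimura two-parameter model, d = −½ ln(1 − 2P − Q) − ¼ ln(1 − 2Q).
1 − 2P − Q = 0.4524, giving −½ ln(0.4524) = 0.396594.
1 − 2Q = 0.7844, giving −¼ ln(0.7844) = 0.060709.
d = 0.396594 + 0.060709 = 0.457303.

0.46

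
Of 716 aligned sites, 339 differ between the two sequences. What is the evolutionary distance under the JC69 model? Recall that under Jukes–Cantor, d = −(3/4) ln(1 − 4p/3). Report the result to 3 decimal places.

0.748

p = 339/716 ≈ 0.473464.
d = −(3/4) ln(1 − 4p/3) = −0.75 ln(1 − 0.631285) = −0.75 ln(0.368715)
  = −0.75 × (-0.997731) = 0.748298 substitutions/site.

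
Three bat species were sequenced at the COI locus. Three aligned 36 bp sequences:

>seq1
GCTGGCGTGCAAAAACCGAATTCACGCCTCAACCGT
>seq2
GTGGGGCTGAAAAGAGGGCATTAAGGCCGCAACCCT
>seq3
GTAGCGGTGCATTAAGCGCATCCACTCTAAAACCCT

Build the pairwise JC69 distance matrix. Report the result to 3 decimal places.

d(seq1,seq2) = 0.493, d(seq1,seq3) = 0.548, d(seq2,seq3) = 0.608

seq1–seq2: 13/36 sites differ → p ≈ 0.361111, d = −0.75 ln(1 − 0.481481) = 0.492584 ≈ 0.493.
seq1–seq3: 14/36 sites differ → p ≈ 0.388889, d = −0.75 ln(1 − 0.518519) = 0.548166 ≈ 0.548.
seq2–seq3: 15/36 sites differ → p ≈ 0.416667, d = −0.75 ln(1 − 0.555556) = 0.608198 ≈ 0.608.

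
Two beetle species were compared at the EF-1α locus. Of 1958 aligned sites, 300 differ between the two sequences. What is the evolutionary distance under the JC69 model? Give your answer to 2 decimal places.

0.17

p = 300/1958 ≈ 0.153218.
d = −(3/4) ln(1 − 4p/3) = −0.75 ln(1 − 0.204291) = −0.75 ln(0.795709)
  = −0.75 × (-0.228522) = 0.171392 substitutions/site.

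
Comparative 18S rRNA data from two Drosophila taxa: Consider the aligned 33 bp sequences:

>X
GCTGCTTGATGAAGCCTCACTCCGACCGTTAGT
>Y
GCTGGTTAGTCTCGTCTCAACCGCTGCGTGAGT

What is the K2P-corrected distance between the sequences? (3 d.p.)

0.627

Of 33 sites, 4 differences are transitions and 10 are transversions, so P = 4/33 ≈ 0.121212 and Q = 10/33 ≈ 0.30303.
Under the Kimura two-parameter model, d = −½ ln(1 − 2P − Q) − ¼ ln(1 − 2Q).
1 − 2P − Q = 0.454546, giving −½ ln(0.454546) = 0.394228.
1 − 2Q = 0.39394, giving −¼ ln(0.39394) = 0.232889.
d = 0.394228 + 0.232889 = 0.627117.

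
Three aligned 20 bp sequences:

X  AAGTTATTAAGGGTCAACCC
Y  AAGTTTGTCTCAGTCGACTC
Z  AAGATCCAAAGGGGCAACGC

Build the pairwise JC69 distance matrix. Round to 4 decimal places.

X–Y: 8/20 sites differ → p = 0.4, d = −0.75 ln(1 − 0.533333) = 0.571605 ≈ 0.5716.
X–Z: 6/20 sites differ → p = 0.3, d = −0.75 ln(1 − 0.4) = 0.383119 ≈ 0.3831.
Y–Z: 11/20 sites differ → p = 0.55, d = −0.75 ln(1 − 0.733333) = 0.991316 ≈ 0.9913.

d(X,Y) = 0.5716, d(X,Z) = 0.3831, d(Y,Z) = 0.9913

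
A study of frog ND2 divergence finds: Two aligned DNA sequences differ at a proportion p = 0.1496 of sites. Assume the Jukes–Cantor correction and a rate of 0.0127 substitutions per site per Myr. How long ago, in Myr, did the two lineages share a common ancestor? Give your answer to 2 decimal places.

6.57

d = −(3/4) ln(1 − 4p/3) = −0.75 ln(1 − 0.199467) = −0.75 ln(0.800533)
  = −0.75 × (-0.222478) = 0.166859 substitutions/site.
Under a molecular clock d = 2μt, so t = d/(2μ) = 0.166859 / (2 × 0.0127) = 6.57 Myr.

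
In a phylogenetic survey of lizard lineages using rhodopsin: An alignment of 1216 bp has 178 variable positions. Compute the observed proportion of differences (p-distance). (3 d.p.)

0.146

p = 178/1216 = 0.146381… ≈ 0.146 (to 3 d.p.).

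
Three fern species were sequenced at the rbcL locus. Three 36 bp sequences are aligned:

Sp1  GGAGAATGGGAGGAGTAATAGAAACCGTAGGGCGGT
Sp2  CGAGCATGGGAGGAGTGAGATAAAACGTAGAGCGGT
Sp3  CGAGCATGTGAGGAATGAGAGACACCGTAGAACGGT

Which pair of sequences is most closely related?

Sp1–Sp2: 7/36 differ, p = 0.194, d = 0.225.
Sp1–Sp3: 9/36 differ, p = 0.250, d = 0.304.
Sp2–Sp3: 6/36 differ, p = 0.167, d = 0.188.
The smallest distance is between Sp2 and Sp3.

Sp2 and Sp3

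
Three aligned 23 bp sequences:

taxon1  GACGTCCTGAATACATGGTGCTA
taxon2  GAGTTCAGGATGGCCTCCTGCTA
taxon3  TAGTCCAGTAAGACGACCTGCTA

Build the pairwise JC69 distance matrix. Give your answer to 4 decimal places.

d(taxon1,taxon2) = 0.6501, d(taxon1,taxon3) = 0.8922, d(taxon2,taxon3) = 0.3904

taxon1–taxon2: 10/23 sites differ → p ≈ 0.434783, d = −0.75 ln(1 − 0.579711) = 0.650110 ≈ 0.6501.
taxon1–taxon3: 12/23 sites differ → p ≈ 0.521739, d = −0.75 ln(1 − 0.695652) = 0.892188 ≈ 0.8922.
taxon2–taxon3: 7/23 sites differ → p ≈ 0.304348, d = −0.75 ln(1 − 0.405797) = 0.390401 ≈ 0.3904.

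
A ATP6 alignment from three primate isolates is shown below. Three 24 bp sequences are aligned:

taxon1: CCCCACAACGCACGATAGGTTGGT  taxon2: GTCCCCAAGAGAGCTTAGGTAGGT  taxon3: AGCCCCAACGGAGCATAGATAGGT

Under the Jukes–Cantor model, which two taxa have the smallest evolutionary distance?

taxon1–taxon2: 10/24 differ, p = 0.417, d = 0.608.
taxon1–taxon3: 8/24 differ, p = 0.333, d = 0.441.
taxon2–taxon3: 6/24 differ, p = 0.250, d = 0.304.
The smallest distance is between taxon2 and taxon3.

taxon2 and taxon3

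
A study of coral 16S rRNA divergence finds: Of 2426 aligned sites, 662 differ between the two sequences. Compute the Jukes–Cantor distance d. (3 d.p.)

p = 662/2426 ≈ 0.272877.
d = −(3/4) ln(1 − 4p/3) = −0.75 ln(1 − 0.363836) = −0.75 ln(0.636164)
  = −0.75 × (-0.452299) = 0.339224 substitutions/site.

0.339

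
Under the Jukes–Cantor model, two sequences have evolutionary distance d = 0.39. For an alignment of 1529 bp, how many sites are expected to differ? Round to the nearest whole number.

Invert JC69: p = (3/4)(1 − e^(−4d/3)) = 0.75 × (1 − e^(-0.52)) = 0.75 × (1 − 0.594521) = 0.304109.
Expected differing sites = pL ≈ 0.304109 × 1529 = 464.982661 ≈ 465.

465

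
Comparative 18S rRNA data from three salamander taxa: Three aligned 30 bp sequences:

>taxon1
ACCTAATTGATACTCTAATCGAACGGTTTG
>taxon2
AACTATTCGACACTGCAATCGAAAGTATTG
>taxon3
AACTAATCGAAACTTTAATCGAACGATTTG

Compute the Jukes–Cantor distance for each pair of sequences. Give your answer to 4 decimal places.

d(taxon1,taxon2) = 0.3831, d(taxon1,taxon3) = 0.1885, d(taxon2,taxon3) = 0.2795

taxon1–taxon2: 9/30 sites differ → p = 0.3, d = −0.75 ln(1 − 0.4) = 0.383119 ≈ 0.3831.
taxon1–taxon3: 5/30 sites differ → p ≈ 0.166667, d = −0.75 ln(1 − 0.222223) = 0.188487 ≈ 0.1885.
taxon2–taxon3: 7/30 sites differ → p ≈ 0.233333, d = −0.75 ln(1 − 0.311111) = 0.279506 ≈ 0.2795.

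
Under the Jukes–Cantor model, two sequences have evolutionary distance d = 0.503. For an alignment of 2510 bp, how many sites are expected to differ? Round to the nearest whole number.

920

Invert JC69: p = (3/4)(1 − e^(−4d/3)) = 0.75 × (1 − e^(-0.670667)) = 0.75 × (1 − 0.511367) = 0.366475.
Expected differing sites = pL ≈ 0.366475 × 2510 = 919.85225 ≈ 920.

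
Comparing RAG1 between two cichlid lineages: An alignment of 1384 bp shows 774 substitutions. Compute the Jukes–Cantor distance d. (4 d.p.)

p = 774/1384 ≈ 0.559249.
d = −(3/4) ln(1 − 4p/3) = −0.75 ln(1 − 0.745665) = −0.75 ln(0.254335)
  = −0.75 × (-1.369103) = 1.026827 substitutions/site.

1.0268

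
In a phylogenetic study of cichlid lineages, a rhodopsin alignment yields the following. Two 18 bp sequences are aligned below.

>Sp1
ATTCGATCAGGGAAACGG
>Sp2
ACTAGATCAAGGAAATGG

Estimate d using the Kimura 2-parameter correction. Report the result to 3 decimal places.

Of 18 sites, 3 differences are transitions and 1 are transversions, so P = 3/18 ≈ 0.166667 and Q = 1/18 ≈ 0.055556.
Under the Kimura two-parameter model, d = −½ ln(1 − 2P − Q) − ¼ ln(1 − 2Q).
1 − 2P − Q = 0.61111, giving −½ ln(0.61111) = 0.246239.
1 − 2Q = 0.888888, giving −¼ ln(0.888888) = 0.029446.
d = 0.246239 + 0.029446 = 0.275685.

0.276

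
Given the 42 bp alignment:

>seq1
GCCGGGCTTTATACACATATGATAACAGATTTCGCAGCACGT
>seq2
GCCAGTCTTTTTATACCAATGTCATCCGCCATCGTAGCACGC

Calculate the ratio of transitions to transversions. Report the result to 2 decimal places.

0.67

Transitions are A↔G and C↔T; transversions are all other mismatches.
Transitions: 6. Transversions: 9.
R = 6/9 = 0.666666… ≈ 0.67 (to 2 d.p.).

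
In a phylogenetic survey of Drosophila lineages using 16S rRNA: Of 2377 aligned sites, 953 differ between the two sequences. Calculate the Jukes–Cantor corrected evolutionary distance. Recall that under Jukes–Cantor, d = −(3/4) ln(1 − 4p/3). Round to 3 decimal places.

0.574

p = 953/2377 ≈ 0.400926.
d = −(3/4) ln(1 − 4p/3) = −0.75 ln(1 − 0.534568) = −0.75 ln(0.465432)
  = −0.75 × (-0.764789) = 0.573592 substitutions/site.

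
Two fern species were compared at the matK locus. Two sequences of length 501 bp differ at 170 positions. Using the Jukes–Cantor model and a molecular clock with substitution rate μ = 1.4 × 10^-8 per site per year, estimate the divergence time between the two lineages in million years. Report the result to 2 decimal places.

p = 170/501 ≈ 0.339321.
d = −(3/4) ln(1 − 4p/3) = −0.75 ln(1 − 0.452428) = −0.75 ln(0.547572)
  = −0.75 × (-0.602261) = 0.451696 substitutions/site.
Under a molecular clock d = 2μt, so t = d/(2μ) = 0.451696 / (2 × 1.4 × 10^-8) = 16.13 million years.

16.13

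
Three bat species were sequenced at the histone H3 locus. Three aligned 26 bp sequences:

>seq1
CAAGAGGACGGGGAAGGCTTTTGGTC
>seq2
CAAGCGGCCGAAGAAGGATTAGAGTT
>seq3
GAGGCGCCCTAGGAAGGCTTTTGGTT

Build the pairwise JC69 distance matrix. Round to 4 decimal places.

d(seq1,seq2) = 0.4643, d(seq1,seq3) = 0.3961, d(seq2,seq3) = 0.4643

seq1–seq2: 9/26 sites differ → p ≈ 0.346154, d = −0.75 ln(1 − 0.461539) = 0.464280 ≈ 0.4643.
seq1–seq3: 8/26 sites differ → p ≈ 0.307692, d = −0.75 ln(1 − 0.410256) = 0.396050 ≈ 0.3961.
seq2–seq3: 9/26 sites differ → p ≈ 0.346154, d = −0.75 ln(1 − 0.461539) = 0.464280 ≈ 0.4643.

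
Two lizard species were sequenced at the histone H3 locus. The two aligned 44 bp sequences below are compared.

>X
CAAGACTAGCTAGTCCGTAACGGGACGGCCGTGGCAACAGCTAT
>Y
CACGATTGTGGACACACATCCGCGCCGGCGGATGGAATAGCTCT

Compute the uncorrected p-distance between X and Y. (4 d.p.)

0.4773

The sequences differ at 21 of 44 positions.
p = 21/44 = 0.477272… ≈ 0.4773 (to 4 d.p.).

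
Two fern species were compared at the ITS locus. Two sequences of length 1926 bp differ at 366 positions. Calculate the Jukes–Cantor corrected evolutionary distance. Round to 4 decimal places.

p = 366/1926 ≈ 0.190031.
d = −(3/4) ln(1 − 4p/3) = −0.75 ln(1 − 0.253375) = −0.75 ln(0.746625)
  = −0.75 × (-0.292192) = 0.219144 substitutions/site.

0.2191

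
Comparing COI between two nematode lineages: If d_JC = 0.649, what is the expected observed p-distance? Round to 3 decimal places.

p = (3/4)(1 − e^(−4d/3)) = 0.75 × (1 − e^(-0.865333)) = 0.75 × (1 − 0.420911) = 0.434317.

0.434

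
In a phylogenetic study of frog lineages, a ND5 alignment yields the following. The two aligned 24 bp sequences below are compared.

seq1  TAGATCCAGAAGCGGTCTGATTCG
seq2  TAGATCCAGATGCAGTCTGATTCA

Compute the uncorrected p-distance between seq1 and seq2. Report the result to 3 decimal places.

0.125

The sequences differ at 3 of 24 positions (sites 11, 14, 24).
p = 3/24 = 0.125.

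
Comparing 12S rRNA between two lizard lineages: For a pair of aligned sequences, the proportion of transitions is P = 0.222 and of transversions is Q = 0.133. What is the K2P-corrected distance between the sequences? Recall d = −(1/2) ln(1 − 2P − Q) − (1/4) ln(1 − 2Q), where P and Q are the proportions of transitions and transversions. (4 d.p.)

Under the Kimura two-parameter model, d = −½ ln(1 − 2P − Q) − ¼ ln(1 − 2Q).
1 − 2P − Q = 0.423, giving −½ ln(0.423) = 0.430192.
1 − 2Q = 0.734, giving −¼ ln(0.734) = 0.077312.
d = 0.430192 + 0.077312 = 0.507504.

0.5075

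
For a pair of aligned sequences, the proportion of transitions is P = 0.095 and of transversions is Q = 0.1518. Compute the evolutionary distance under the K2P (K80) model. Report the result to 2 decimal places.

Under the Kimura two-parameter model, d = −½ ln(1 − 2P − Q) − ¼ ln(1 − 2Q).
1 − 2P − Q = 0.6582, giving −½ ln(0.6582) = 0.209123.
1 − 2Q = 0.6964, giving −¼ ln(0.6964) = 0.090458.
d = 0.209123 + 0.090458 = 0.299581.

0.30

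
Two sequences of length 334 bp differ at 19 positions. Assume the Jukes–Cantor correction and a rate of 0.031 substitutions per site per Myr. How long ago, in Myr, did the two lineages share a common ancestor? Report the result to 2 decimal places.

p = 19/334 ≈ 0.056886.
d = −(3/4) ln(1 − 4p/3) = −0.75 ln(1 − 0.075848) = −0.75 ln(0.924152)
  = −0.75 × (-0.078879) = 0.059159 substitutions/site.
Under a molecular clock d = 2μt, so t = d/(2μ) = 0.059159 / (2 × 0.031) = 0.95 Myr.

0.95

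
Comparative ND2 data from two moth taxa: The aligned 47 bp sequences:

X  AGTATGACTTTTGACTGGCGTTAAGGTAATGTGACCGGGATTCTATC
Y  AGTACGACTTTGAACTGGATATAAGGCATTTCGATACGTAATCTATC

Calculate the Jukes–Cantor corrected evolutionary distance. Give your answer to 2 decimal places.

0.42

The sequences differ at 15 of 47 sites, so p = 15/47 ≈ 0.319149.
d = −(3/4) ln(1 − 4p/3) = −0.75 ln(1 − 0.425532) = −0.75 ln(0.574468)
  = −0.75 × (-0.554311) = 0.415733 substitutions/site.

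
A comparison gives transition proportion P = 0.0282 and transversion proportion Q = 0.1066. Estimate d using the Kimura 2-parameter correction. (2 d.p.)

0.15

Under the Kimura two-parameter model, d = −½ ln(1 − 2P − Q) − ¼ ln(1 − 2Q).
1 − 2P − Q = 0.837, giving −½ ln(0.837) = 0.088966.
1 − 2Q = 0.7868, giving −¼ ln(0.7868) = 0.059945.
d = 0.088966 + 0.059945 = 0.148911.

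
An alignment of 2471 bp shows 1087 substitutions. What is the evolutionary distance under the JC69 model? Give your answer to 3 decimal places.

0.662

p = 1087/2471 ≈ 0.439903.
d = −(3/4) ln(1 − 4p/3) = −0.75 ln(1 − 0.586537) = −0.75 ln(0.413463)
  = −0.75 × (-0.883187) = 0.662390 substitutions/site.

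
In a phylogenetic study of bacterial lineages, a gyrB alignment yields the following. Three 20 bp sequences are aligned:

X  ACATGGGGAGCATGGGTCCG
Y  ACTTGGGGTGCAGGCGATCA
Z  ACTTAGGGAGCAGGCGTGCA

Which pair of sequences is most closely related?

Y and Z

X–Y: 7/20 differ, p = 0.350, d = 0.471.
X–Z: 6/20 differ, p = 0.300, d = 0.383.
Y–Z: 4/20 differ, p = 0.200, d = 0.233.
The smallest distance is between Y and Z.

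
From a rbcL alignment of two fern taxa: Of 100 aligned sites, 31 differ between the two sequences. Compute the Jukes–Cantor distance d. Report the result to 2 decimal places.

p = 31/100 = 0.31.
d = −(3/4) ln(1 − 4p/3) = −0.75 ln(1 − 0.413333) = −0.75 ln(0.586667)
  = −0.75 × (-0.533298) = 0.399974 substitutions/site.

0.40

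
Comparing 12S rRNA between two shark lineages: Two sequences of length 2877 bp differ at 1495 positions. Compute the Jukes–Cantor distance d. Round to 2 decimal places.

p = 1495/2877 ≈ 0.519639.
d = −(3/4) ln(1 − 4p/3) = −0.75 ln(1 − 0.692852) = −0.75 ln(0.307148)
  = −0.75 × (-1.180426) = 0.885320 substitutions/site.

0.89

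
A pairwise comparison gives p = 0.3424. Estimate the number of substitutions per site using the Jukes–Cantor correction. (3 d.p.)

d = −(3/4) ln(1 − 4p/3) = −0.75 ln(1 − 0.456533) = −0.75 ln(0.543467)
  = −0.75 × (-0.609786) = 0.457340 substitutions/site.

0.457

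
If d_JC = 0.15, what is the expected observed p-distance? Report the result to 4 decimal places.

0.1360

p = (3/4)(1 − e^(−4d/3)) = 0.75 × (1 − e^(-0.2)) = 0.75 × (1 − 0.818731) = 0.135952.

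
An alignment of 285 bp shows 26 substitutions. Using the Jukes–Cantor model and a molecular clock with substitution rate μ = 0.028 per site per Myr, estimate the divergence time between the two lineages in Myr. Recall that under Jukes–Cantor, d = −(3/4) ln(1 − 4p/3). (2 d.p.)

p = 26/285 ≈ 0.091228.
d = −(3/4) ln(1 − 4p/3) = −0.75 ln(1 − 0.121637) = −0.75 ln(0.878363)
  = −0.75 × (-0.129695) = 0.097271 substitutions/site.
Under a molecular clock d = 2μt, so t = d/(2μ) = 0.097271 / (2 × 0.028) = 1.74 Myr.

1.74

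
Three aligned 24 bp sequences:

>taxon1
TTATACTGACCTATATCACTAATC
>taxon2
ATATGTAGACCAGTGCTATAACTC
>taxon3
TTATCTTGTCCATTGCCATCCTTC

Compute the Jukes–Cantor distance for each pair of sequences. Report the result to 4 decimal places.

taxon1–taxon2: 12/24 sites differ → p = 0.5, d = −0.75 ln(1 − 0.666667) = 0.823960 ≈ 0.8240.
taxon1–taxon3: 11/24 sites differ → p ≈ 0.458333, d = −0.75 ln(1 − 0.611111) = 0.708346 ≈ 0.7083.
taxon2–taxon3: 9/24 sites differ → p = 0.375, d = −0.75 ln(1 − 0.5) = 0.519860 ≈ 0.5199.

d(taxon1,taxon2) = 0.8240, d(taxon1,taxon3) = 0.7083, d(taxon2,taxon3) = 0.5199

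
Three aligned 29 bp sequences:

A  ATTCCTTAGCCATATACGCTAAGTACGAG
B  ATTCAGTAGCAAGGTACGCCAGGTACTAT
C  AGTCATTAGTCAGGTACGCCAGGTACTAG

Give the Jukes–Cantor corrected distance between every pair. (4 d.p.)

d(A,B) = 0.4006, d(A,C) = 0.3439, d(B,C) = 0.1959

A–B: 9/29 sites differ → p ≈ 0.310345, d = −0.75 ln(1 − 0.413793) = 0.400562 ≈ 0.4006.
A–C: 8/29 sites differ → p ≈ 0.275862, d = −0.75 ln(1 − 0.367816) = 0.343931 ≈ 0.3439.
B–C: 5/29 sites differ → p ≈ 0.172414, d = −0.75 ln(1 − 0.229885) = 0.195912 ≈ 0.1959.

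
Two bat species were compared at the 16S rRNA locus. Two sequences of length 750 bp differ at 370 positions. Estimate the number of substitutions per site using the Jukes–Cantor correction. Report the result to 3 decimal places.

p = 370/750 ≈ 0.493333.
d = −(3/4) ln(1 − 4p/3) = −0.75 ln(1 − 0.657777) = −0.75 ln(0.342223)
  = −0.75 × (-1.072293) = 0.804220 substitutions/site.

0.804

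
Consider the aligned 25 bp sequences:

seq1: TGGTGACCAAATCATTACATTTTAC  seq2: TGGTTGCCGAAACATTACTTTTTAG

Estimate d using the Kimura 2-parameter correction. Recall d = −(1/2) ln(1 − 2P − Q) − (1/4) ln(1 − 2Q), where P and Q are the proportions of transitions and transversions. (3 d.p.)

Of 25 sites, 2 differences are transitions and 4 are transversions, so P = 2/25 = 0.08 and Q = 4/25 = 0.16.
Under the Kimura two-parameter model, d = −½ ln(1 − 2P − Q) − ¼ ln(1 − 2Q).
1 − 2P − Q = 0.68, giving −½ ln(0.68) = 0.192831.
1 − 2Q = 0.68, giving −¼ ln(0.68) = 0.096416.
d = 0.192831 + 0.096416 = 0.289247.

0.289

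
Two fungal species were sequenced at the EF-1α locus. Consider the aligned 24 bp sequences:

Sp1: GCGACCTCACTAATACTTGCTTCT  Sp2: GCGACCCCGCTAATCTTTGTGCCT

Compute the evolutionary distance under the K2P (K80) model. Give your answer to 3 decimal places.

0.392

Of 24 sites, 5 differences are transitions and 2 are transversions, so P = 5/24 ≈ 0.208333 and Q = 2/24 ≈ 0.083333.
Under the Kimura two-parameter model, d = −½ ln(1 − 2P − Q) − ¼ ln(1 − 2Q).
1 − 2P − Q = 0.500001, giving −½ ln(0.500001) = 0.346573.
1 − 2Q = 0.833334, giving −¼ ln(0.833334) = 0.045580.
d = 0.346573 + 0.045580 = 0.392153.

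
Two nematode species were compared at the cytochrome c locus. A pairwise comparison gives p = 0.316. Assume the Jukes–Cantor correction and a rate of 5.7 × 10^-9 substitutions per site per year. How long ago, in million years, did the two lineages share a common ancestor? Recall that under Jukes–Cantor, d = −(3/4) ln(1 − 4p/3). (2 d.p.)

d = −(3/4) ln(1 − 4p/3) = −0.75 ln(1 − 0.421333) = −0.75 ln(0.578667)
  = −0.75 × (-0.547028) = 0.410271 substitutions/site.
Under a molecular clock d = 2μt, so t = d/(2μ) = 0.410271 / (2 × 5.7 × 10^-9) = 35.99 million years.

35.99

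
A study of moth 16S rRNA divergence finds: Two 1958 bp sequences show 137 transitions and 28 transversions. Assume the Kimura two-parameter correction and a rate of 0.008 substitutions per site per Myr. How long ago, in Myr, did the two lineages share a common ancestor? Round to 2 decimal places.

5.69

P = 137/1958 ≈ 0.069969 and Q = 28/1958 ≈ 0.0143.
Under the Kimura two-parameter model, d = −½ ln(1 − 2P − Q) − ¼ ln(1 − 2Q).
1 − 2P − Q = 0.845762, giving −½ ln(0.845762) = 0.083759.
1 − 2Q = 0.9714, giving −¼ ln(0.9714) = 0.007254.
d = 0.083759 + 0.007254 = 0.091013.
Under a molecular clock d = 2μt, so t = d/(2μ) = 0.091013 / (2 × 0.008) = 5.69 Myr.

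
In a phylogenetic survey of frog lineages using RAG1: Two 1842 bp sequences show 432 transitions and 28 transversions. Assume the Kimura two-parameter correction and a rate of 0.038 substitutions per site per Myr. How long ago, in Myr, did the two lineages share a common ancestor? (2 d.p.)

P = 432/1842 ≈ 0.234528 and Q = 28/1842 ≈ 0.015201.
Under the Kimura two-parameter model, d = −½ ln(1 − 2P − Q) − ¼ ln(1 − 2Q).
1 − 2P − Q = 0.515743, giving −½ ln(0.515743) = 0.331073.
1 − 2Q = 0.969598, giving −¼ ln(0.969598) = 0.007718.
d = 0.331073 + 0.007718 = 0.338791.
Under a molecular clock d = 2μt, so t = d/(2μ) = 0.338791 / (2 × 0.038) = 4.46 Myr.

4.46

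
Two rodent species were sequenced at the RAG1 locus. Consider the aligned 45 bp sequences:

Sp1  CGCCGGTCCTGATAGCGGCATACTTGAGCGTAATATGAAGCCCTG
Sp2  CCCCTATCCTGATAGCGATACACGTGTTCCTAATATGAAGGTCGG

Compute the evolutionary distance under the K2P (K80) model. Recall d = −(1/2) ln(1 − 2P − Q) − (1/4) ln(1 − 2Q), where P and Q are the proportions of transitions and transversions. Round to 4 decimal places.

Of 45 sites, 5 differences are transitions and 8 are transversions, so P = 5/45 ≈ 0.111111 and Q = 8/45 ≈ 0.177778.
Under the Kimura two-parameter model, d = −½ ln(1 − 2P − Q) − ¼ ln(1 − 2Q).
1 − 2P − Q = 0.6, giving −½ ln(0.6) = 0.255413.
1 − 2Q = 0.644444, giving −¼ ln(0.644444) = 0.109842.
d = 0.255413 + 0.109842 = 0.365255.

0.3653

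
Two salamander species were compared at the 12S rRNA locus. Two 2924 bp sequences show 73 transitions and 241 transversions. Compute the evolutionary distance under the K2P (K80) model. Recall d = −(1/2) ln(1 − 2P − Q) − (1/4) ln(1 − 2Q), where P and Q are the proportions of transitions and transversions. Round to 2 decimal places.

P = 73/2924 ≈ 0.024966 and Q = 241/2924 ≈ 0.082421.
Under the Kimura two-parameter model, d = −½ ln(1 − 2P − Q) − ¼ ln(1 − 2Q).
1 − 2P − Q = 0.867647, giving −½ ln(0.867647) = 0.070985.
1 − 2Q = 0.835158, giving −¼ ln(0.835158) = 0.045034.
d = 0.070985 + 0.045034 = 0.116019.

0.12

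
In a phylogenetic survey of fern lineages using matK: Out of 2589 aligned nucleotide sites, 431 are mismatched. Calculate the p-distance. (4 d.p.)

0.1665

p = 431/2589 = 0.166473… ≈ 0.1665 (to 4 d.p.).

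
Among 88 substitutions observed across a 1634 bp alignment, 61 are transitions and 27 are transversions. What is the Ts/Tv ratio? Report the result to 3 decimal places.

2.259

R = 61/27 = 2.259259… ≈ 2.259 (to 3 d.p.).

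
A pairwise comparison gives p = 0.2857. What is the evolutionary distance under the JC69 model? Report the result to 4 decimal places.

0.3597

d = −(3/4) ln(1 − 4p/3) = −0.75 ln(1 − 0.380933) = −0.75 ln(0.619067)
  = −0.75 × (-0.479542) = 0.359657 substitutions/site.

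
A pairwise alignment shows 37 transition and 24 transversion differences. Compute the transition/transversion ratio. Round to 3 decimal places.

1.542

R = 37/24 = 1.541666… ≈ 1.542 (to 3 d.p.).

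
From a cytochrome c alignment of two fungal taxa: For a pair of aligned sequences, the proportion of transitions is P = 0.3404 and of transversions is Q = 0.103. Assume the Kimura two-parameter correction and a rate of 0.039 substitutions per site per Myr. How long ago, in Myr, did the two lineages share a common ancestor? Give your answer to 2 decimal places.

Under the Kimura two-parameter model, d = −½ ln(1 − 2P − Q) − ¼ ln(1 − 2Q).
1 − 2P − Q = 0.2162, giving −½ ln(0.2162) = 0.765776.
1 − 2Q = 0.794, giving −¼ ln(0.794) = 0.057668.
d = 0.765776 + 0.057668 = 0.823444.
Under a molecular clock d = 2μt, so t = d/(2μ) = 0.823444 / (2 × 0.039) = 10.56 Myr.

10.56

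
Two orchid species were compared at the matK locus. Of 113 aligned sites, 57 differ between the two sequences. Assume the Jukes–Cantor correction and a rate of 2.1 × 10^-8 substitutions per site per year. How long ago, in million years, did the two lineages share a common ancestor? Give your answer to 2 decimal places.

p = 57/113 ≈ 0.504425.
d = −(3/4) ln(1 − 4p/3) = −0.75 ln(1 − 0.672567) = −0.75 ln(0.327433)
  = −0.75 × (-1.116472) = 0.837354 substitutions/site.
Under a molecular clock d = 2μt, so t = d/(2μ) = 0.837354 / (2 × 2.1 × 10^-8) = 19.94 million years.

19.94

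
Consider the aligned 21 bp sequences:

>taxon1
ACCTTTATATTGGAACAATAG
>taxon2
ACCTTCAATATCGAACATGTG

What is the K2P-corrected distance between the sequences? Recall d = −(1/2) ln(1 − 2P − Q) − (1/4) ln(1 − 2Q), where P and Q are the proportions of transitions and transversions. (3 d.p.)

0.554

Of 21 sites, 1 differences are transitions and 7 are transversions, so P = 1/21 ≈ 0.047619 and Q = 7/21 ≈ 0.333333.
Under the Kimura two-parameter model, d = −½ ln(1 − 2P − Q) − ¼ ln(1 − 2Q).
1 − 2P − Q = 0.571429, giving −½ ln(0.571429) = 0.279808.
1 − 2Q = 0.333334, giving −¼ ln(0.333334) = 0.274653.
d = 0.279808 + 0.274653 = 0.554461.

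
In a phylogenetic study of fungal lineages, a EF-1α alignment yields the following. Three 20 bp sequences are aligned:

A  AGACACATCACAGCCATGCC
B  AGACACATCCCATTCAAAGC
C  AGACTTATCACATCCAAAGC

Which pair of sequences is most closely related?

B and C

A–B: 6/20 differ, p = 0.300, d = 0.383.
A–C: 6/20 differ, p = 0.300, d = 0.383.
B–C: 4/20 differ, p = 0.200, d = 0.233.
The smallest distance is between B and C.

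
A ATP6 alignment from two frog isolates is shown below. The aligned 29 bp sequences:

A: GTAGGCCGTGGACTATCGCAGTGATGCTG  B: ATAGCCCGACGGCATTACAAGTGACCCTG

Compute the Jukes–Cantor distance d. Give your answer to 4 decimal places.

The sequences differ at 12 of 29 sites, so p = 12/29 ≈ 0.413793.
d = −(3/4) ln(1 − 4p/3) = −0.75 ln(1 − 0.551724) = −0.75 ln(0.448276)
  = −0.75 × (-0.802346) = 0.601760 substitutions/site.

0.6018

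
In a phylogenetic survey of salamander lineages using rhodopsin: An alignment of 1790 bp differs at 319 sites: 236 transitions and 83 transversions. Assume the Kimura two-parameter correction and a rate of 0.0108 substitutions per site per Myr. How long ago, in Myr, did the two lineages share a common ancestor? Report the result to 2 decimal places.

P = 236/1790 ≈ 0.131844 and Q = 83/1790 ≈ 0.046369.
Under the Kimura two-parameter model, d = −½ ln(1 − 2P − Q) − ¼ ln(1 − 2Q).
1 − 2P − Q = 0.689943, giving −½ ln(0.689943) = 0.185573.
1 − 2Q = 0.907262, giving −¼ ln(0.907262) = 0.024331.
d = 0.185573 + 0.024331 = 0.209904.
Under a molecular clock d = 2μt, so t = d/(2μ) = 0.209904 / (2 × 0.0108) = 9.72 Myr.

9.72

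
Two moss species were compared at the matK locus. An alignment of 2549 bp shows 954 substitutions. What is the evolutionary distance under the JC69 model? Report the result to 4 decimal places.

p = 954/2549 ≈ 0.374264.
d = −(3/4) ln(1 − 4p/3) = −0.75 ln(1 − 0.499019) = −0.75 ln(0.500981)
  = −0.75 × (-0.691187) = 0.518390 substitutions/site.

0.5184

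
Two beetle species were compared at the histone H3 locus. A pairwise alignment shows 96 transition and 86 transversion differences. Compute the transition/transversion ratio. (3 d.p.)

R = 96/86 = 1.116279… ≈ 1.116 (to 3 d.p.).

1.116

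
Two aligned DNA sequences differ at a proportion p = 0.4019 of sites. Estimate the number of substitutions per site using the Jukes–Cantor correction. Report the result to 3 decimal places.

0.576

d = −(3/4) ln(1 − 4p/3) = −0.75 ln(1 − 0.535867) = −0.75 ln(0.464133)
  = −0.75 × (-0.767584) = 0.575688 substitutions/site.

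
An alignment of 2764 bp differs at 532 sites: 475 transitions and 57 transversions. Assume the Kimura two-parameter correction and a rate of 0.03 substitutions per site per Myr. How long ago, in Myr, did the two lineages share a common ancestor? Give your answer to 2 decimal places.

3.95

P = 475/2764 ≈ 0.171852 and Q = 57/2764 ≈ 0.020622.
Under the Kimura two-parameter model, d = −½ ln(1 − 2P − Q) − ¼ ln(1 − 2Q).
1 − 2P − Q = 0.635674, giving −½ ln(0.635674) = 0.226535.
1 − 2Q = 0.958756, giving −¼ ln(0.958756) = 0.010530.
d = 0.226535 + 0.010530 = 0.237065.
Under a molecular clock d = 2μt, so t = d/(2μ) = 0.237065 / (2 × 0.03) = 3.95 Myr.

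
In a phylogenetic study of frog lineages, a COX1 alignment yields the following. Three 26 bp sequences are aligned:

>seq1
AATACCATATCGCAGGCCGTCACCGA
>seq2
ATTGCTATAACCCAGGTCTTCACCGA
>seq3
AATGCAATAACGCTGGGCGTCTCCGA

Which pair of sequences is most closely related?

seq1–seq2: 7/26 differ, p = 0.269, d = 0.334.
seq1–seq3: 6/26 differ, p = 0.231, d = 0.276.
seq2–seq3: 7/26 differ, p = 0.269, d = 0.334.
The smallest distance is between seq1 and seq3.

seq1 and seq3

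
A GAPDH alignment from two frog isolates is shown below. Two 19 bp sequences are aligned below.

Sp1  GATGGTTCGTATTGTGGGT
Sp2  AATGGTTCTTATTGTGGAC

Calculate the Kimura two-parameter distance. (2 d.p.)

0.26

Of 19 sites, 3 differences are transitions and 1 are transversions, so P = 3/19 ≈ 0.157895 and Q = 1/19 ≈ 0.052632.
Under the Kimura two-parameter model, d = −½ ln(1 − 2P − Q) − ¼ ln(1 − 2Q).
1 − 2P − Q = 0.631578, giving −½ ln(0.631578) = 0.229767.
1 − 2Q = 0.894736, giving −¼ ln(0.894736) = 0.027807.
d = 0.229767 + 0.027807 = 0.257574.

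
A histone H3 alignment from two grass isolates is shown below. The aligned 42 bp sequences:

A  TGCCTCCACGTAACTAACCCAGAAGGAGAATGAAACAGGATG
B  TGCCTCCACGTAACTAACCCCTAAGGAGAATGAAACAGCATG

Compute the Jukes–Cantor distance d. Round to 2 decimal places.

0.08

The sequences differ at 3 of 42 sites (21, 22, 39), so p = 3/42 ≈ 0.071429.
d = −(3/4) ln(1 − 4p/3) = −0.75 ln(1 − 0.095239) = −0.75 ln(0.904761)
  = −0.75 × (-0.100084) = 0.075063 substitutions/site.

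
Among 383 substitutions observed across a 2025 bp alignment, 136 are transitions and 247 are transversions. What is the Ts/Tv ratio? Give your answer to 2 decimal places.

R = 136/247 = 0.550607… ≈ 0.55 (to 2 d.p.).

0.55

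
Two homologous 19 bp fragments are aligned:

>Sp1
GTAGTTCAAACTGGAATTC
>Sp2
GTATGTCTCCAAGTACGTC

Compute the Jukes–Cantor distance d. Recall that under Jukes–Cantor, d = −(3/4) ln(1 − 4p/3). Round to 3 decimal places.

0.907

The sequences differ at 10 of 19 sites (4, 5, 8, 9, 10, 11, 12, 14, 16, 17), so p = 10/19 ≈ 0.526316.
d = −(3/4) ln(1 − 4p/3) = −0.75 ln(1 − 0.701755) = −0.75 ln(0.298245)
  = −0.75 × (-1.209840) = 0.907380 substitutions/site.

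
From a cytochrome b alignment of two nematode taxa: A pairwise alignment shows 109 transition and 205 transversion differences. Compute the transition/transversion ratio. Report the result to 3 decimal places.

0.532

R = 109/205 = 0.531707… ≈ 0.532 (to 3 d.p.).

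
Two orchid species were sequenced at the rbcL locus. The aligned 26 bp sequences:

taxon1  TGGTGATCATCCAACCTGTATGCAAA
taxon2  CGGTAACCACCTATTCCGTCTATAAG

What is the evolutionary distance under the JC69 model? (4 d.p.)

0.7166

The sequences differ at 12 of 26 sites, so p = 12/26 ≈ 0.461538.
d = −(3/4) ln(1 − 4p/3) = −0.75 ln(1 − 0.615384) = −0.75 ln(0.384616)
  = −0.75 × (-0.955510) = 0.716633 substitutions/site.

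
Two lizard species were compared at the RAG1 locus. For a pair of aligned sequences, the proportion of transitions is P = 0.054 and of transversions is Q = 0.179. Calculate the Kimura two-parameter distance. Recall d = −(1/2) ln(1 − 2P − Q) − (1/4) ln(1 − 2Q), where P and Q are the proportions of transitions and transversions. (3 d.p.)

0.280

Under the Kimura two-parameter model, d = −½ ln(1 − 2P − Q) − ¼ ln(1 − 2Q).
1 − 2P − Q = 0.713, giving −½ ln(0.713) = 0.169137.
1 − 2Q = 0.642, giving −¼ ln(0.642) = 0.110792.
d = 0.169137 + 0.110792 = 0.279929.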